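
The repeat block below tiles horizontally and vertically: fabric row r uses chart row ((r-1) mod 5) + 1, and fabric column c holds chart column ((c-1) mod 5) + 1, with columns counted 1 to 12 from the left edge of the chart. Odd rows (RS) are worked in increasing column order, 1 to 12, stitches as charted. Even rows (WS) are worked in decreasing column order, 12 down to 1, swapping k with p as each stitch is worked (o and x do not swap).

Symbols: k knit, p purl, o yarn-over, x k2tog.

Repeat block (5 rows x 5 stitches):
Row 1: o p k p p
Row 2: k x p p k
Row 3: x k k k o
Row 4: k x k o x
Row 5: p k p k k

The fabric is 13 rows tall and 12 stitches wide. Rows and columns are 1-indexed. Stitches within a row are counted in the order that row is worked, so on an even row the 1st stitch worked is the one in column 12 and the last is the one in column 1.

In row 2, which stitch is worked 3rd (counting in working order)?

For row 2: chart row = ((2-1) mod 5) + 1 = 2; this is a WS (even) row.
Chart row 2 tiled across columns 1-12: k x p p k k x p p k k x
WS row: flip the tiled sequence (start at column 12) and apply k<->p; o and x stay.
Row 2 as worked: x p p k k x p p k k x p
Counting 3 along the worked row gives p.

Stitch:
p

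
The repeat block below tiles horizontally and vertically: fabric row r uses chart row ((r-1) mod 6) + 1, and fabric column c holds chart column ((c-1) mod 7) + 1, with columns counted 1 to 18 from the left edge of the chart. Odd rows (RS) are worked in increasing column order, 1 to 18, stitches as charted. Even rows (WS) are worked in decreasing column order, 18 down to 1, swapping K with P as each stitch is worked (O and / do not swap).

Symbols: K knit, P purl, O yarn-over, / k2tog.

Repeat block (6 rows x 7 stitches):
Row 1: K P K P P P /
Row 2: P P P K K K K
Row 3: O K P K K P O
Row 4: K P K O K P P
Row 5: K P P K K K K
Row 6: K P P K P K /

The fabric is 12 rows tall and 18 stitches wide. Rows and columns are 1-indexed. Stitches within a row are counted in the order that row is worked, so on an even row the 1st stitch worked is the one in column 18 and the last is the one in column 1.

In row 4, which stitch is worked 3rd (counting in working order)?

Row 4 uses chart row ((4-1) mod 6)+1 = 4. Row 4 is even, so WS.
Chart row 4 tiled across columns 1-18: K P K O K P P K P K O K P P K P K O
Wrong side: read the tiled row from column 18 down to 1 and exchange K with P (leave O, /).
Row 4 as worked: O P K P K K P O P K P K K P O P K P
Stitch 3 in working order -> K

== STITCH ==
K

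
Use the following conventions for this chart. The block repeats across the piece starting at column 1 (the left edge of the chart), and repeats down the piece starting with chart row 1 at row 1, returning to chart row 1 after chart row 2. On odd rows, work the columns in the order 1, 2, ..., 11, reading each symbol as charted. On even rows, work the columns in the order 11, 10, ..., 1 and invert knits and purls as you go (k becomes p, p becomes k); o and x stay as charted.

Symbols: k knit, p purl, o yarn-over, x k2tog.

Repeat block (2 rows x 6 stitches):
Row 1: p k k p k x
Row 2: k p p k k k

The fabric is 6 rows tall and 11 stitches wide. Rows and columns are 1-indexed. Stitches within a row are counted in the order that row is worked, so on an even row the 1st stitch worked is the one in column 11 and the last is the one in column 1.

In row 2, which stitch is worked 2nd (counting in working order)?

Row 2: (2-1) mod 2 = 1, so use chart row 2. Even row -> WS.
Chart row 2 tiled across columns 1-11: k p p k k k k p p k k
WS: work from column 11 back to column 1 (reverse the tiled row), swapping k<->p (o and x unchanged).
Row 2 as worked: p p k k p p p p k k p
Stitch 2 in working order -> p

== STITCH ==
p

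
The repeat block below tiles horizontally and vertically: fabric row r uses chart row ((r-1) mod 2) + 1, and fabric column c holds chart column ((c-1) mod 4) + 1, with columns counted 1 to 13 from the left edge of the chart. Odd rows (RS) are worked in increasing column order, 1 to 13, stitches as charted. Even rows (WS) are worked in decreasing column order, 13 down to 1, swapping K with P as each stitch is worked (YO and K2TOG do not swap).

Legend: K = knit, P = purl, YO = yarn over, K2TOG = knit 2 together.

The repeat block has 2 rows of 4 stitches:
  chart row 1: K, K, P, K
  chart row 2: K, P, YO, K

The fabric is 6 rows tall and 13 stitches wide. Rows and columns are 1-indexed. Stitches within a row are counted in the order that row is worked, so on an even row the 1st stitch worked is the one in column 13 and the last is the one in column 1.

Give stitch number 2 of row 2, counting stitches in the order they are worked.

== STITCH ==
P

Derivation:
Row 2 uses chart row ((2-1) mod 2)+1 = 2. Row 2 is even, so WS.
Chart row 2 tiled across columns 1-13: K P YO K K P YO K K P YO K K
Wrong side: read the tiled row from column 13 down to 1 and exchange K with P (leave YO, K2TOG).
Row 2 as worked: P P YO K P P YO K P P YO K P
The 2nd stitch worked is P.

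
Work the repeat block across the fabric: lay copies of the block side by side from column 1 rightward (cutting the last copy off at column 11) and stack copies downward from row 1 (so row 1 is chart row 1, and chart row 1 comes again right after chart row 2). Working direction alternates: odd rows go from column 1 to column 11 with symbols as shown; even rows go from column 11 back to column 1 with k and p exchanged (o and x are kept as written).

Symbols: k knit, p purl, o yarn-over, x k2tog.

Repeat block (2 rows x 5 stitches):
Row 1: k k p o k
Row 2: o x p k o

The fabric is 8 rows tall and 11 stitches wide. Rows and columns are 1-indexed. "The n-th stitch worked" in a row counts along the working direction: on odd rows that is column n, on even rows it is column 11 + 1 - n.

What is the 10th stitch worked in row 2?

Row 2 uses chart row ((2-1) mod 2)+1 = 2. Row 2 is even, so WS.
Chart row 2 tiled across columns 1-11: o x p k o o x p k o o
WS row: flip the tiled sequence (start at column 11) and apply k<->p; o and x stay.
Row 2 as worked: o o p k x o o p k x o
The 10th stitch worked is x.

Result:
x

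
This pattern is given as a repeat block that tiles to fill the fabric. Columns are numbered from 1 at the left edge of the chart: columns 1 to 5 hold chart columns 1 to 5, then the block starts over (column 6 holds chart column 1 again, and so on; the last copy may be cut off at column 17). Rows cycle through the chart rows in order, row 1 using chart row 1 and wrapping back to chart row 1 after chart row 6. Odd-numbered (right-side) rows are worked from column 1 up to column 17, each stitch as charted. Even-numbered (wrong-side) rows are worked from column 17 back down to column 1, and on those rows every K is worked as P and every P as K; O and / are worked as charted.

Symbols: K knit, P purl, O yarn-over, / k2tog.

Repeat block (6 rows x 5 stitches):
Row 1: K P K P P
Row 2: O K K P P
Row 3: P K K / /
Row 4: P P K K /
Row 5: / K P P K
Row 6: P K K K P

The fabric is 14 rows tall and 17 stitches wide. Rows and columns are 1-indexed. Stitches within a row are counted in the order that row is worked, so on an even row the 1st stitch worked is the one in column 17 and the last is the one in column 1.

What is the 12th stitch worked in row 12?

Stitch:
K

Derivation:
Row 12: (12-1) mod 6 = 5, so use chart row 6. Even row -> WS.
Chart row 6 tiled across columns 1-17: P K K K P P K K K P P K K K P P K
WS row: flip the tiled sequence (start at column 17) and apply K<->P; O and / stay.
Row 12 as worked: P K K P P P K K P P P K K P P P K
Counting 12 along the worked row gives K.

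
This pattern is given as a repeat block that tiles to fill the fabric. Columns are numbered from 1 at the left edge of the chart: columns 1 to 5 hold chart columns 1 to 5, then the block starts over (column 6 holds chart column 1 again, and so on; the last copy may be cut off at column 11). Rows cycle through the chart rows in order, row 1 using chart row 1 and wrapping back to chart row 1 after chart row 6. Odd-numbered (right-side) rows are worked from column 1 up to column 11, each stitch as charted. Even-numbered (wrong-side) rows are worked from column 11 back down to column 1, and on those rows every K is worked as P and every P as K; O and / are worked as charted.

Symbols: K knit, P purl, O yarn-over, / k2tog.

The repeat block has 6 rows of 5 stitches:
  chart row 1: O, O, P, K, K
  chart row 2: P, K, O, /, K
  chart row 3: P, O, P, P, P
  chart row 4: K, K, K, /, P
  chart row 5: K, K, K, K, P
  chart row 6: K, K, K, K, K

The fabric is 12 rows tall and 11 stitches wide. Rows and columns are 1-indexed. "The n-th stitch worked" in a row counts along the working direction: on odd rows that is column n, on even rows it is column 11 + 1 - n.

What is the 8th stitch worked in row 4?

For row 4: chart row = ((4-1) mod 6) + 1 = 4; this is a WS (even) row.
Chart row 4 tiled across columns 1-11: K K K / P K K K / P K
Wrong side: read the tiled row from column 11 down to 1 and exchange K with P (leave O, /).
Row 4 as worked: P K / P P P K / P P P
Stitch 8 in working order -> /

Result:
/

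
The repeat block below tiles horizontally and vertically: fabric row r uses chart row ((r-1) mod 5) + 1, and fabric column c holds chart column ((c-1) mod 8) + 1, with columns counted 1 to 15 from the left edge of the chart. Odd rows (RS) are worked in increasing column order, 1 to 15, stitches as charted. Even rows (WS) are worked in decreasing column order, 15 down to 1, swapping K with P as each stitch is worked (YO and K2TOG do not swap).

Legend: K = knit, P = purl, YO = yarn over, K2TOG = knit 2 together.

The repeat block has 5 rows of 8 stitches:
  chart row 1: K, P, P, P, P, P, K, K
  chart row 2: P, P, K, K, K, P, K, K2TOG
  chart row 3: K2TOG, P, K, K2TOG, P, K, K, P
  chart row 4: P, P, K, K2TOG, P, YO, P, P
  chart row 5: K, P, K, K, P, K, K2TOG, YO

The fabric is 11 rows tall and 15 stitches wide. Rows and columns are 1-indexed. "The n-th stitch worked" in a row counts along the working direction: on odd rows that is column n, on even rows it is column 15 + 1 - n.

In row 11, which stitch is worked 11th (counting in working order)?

Row 11 uses chart row ((11-1) mod 5)+1 = 1. Row 11 is odd, so RS.
Chart row 1 tiled across columns 1-15: K P P P P P K K K P P P P P K
RS: work column 1 to column 15, symbols as charted — the tiled row is the row as worked.
The 11th stitch worked is P.

Stitch:
P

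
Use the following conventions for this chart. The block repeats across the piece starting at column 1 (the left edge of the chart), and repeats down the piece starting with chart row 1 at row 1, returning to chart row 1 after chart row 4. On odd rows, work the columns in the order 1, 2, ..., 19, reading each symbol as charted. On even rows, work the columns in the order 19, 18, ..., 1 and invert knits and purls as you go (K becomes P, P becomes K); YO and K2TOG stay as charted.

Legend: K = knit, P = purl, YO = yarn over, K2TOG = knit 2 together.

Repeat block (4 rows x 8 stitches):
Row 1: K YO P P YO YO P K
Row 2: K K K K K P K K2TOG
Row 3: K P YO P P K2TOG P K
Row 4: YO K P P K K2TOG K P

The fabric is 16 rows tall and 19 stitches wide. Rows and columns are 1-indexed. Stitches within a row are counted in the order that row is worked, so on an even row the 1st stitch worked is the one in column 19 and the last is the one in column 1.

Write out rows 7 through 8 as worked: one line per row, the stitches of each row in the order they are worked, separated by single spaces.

Rows as worked:
K P YO P P K2TOG P K K P YO P P K2TOG P K K P YO
K P YO K P K2TOG P K K P YO K P K2TOG P K K P YO

Derivation:
Row 7: chart row 3, RS - tile across columns 1-19 and work as-is.
Row 8: chart row 4, WS - tiled (columns 1-19): YO K P P K K2TOG K P YO K P P K K2TOG K P YO K P; work from column 19 back to 1 with K<->P swapped.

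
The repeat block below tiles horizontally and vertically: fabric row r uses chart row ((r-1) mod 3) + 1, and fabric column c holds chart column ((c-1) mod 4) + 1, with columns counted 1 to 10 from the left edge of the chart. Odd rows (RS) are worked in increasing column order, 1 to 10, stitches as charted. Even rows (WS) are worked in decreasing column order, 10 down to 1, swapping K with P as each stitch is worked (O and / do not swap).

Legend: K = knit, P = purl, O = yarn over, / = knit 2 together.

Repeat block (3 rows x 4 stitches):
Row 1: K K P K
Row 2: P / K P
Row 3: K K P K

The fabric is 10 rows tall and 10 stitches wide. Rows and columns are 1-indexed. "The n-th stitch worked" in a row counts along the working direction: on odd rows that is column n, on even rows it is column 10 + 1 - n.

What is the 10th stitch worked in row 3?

Result:
K

Derivation:
For row 3: chart row = ((3-1) mod 3) + 1 = 3; this is a RS (odd) row.
Chart row 3 tiled across columns 1-10: K K P K K K P K K K
Right side: take the tiled row as-is (worked left to right from column 1).
Stitch 10 in working order -> K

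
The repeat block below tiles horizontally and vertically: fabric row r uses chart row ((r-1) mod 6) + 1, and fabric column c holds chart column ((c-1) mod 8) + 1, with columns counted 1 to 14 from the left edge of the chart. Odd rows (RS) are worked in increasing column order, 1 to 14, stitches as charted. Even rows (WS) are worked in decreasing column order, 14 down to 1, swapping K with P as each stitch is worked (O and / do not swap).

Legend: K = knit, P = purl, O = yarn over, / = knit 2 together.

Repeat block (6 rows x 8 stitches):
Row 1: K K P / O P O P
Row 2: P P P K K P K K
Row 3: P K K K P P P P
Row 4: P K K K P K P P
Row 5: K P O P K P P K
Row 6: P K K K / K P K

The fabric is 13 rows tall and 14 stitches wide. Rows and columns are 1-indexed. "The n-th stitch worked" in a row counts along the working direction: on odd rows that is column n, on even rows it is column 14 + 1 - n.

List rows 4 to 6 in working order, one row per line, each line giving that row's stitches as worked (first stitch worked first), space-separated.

== ROWS AS WORKED ==
P K P P P K K K P K P P P K
K P O P K P P K K P O P K P
P / P P P K P K P / P P P K

Derivation:
Row 4: chart row 4, WS - tiled (columns 1-14): P K K K P K P P P K K K P K; work from column 14 back to 1 with K<->P swapped.
Row 5: chart row 5, RS - tile across columns 1-14 and work as-is.
Row 6: chart row 6, WS - tiled (columns 1-14): P K K K / K P K P K K K / K; work from column 14 back to 1 with K<->P swapped.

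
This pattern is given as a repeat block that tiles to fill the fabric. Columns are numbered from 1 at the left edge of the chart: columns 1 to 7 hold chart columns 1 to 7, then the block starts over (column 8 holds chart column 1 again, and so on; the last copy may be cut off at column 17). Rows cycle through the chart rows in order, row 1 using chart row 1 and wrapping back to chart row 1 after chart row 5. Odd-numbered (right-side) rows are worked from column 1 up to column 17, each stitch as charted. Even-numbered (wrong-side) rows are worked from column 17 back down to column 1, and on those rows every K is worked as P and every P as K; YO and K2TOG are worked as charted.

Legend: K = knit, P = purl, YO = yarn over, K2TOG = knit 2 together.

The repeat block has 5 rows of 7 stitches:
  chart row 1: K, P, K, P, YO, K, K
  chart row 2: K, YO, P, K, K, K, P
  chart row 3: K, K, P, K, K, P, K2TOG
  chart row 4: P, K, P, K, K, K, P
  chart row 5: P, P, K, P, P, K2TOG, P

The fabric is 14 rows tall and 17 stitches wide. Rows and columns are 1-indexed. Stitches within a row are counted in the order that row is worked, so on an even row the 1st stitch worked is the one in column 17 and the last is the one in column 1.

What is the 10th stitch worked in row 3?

== STITCH ==
P

Derivation:
Row 3 uses chart row ((3-1) mod 5)+1 = 3. Row 3 is odd, so RS.
Chart row 3 tiled across columns 1-17: K K P K K P K2TOG K K P K K P K2TOG K K P
RS: work column 1 to column 17, symbols as charted — the tiled row is the row as worked.
Stitch 10 in working order -> P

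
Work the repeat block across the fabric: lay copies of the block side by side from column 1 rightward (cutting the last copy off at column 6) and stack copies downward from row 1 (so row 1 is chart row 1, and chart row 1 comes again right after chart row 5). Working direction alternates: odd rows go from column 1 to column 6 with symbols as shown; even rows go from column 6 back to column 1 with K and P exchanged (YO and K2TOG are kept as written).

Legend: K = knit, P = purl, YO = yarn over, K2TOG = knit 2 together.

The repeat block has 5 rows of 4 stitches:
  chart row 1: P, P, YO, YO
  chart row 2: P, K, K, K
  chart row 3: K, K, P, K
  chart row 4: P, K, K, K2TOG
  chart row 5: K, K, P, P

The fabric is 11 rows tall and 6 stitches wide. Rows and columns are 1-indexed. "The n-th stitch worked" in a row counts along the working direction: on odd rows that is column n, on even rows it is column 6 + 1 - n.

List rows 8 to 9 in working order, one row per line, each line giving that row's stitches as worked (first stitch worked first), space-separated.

== ROWS AS WORKED ==
P P P K P P
P K K K2TOG P K

Derivation:
Row 8: chart row 3, WS - tiled (columns 1-6): K K P K K K; work from column 6 back to 1 with K<->P swapped.
Row 9: chart row 4, RS - tile across columns 1-6 and work as-is.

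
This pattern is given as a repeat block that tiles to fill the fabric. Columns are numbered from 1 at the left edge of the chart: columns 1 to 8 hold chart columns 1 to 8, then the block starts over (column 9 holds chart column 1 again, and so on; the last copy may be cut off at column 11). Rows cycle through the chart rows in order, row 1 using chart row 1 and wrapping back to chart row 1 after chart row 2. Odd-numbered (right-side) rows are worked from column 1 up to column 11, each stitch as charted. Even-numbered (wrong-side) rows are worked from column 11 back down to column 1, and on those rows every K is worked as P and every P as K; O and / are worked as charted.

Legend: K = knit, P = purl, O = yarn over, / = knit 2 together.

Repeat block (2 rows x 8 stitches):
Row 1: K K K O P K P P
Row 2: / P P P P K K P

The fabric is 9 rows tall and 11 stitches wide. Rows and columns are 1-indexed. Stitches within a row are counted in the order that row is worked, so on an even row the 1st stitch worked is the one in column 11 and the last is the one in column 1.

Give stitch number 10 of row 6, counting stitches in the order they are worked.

For row 6: chart row = ((6-1) mod 2) + 1 = 2; this is a WS (even) row.
Chart row 2 tiled across columns 1-11: / P P P P K K P / P P
WS: work from column 11 back to column 1 (reverse the tiled row), swapping K<->P (O and / unchanged).
Row 6 as worked: K K / K P P K K K K /
The 10th stitch worked is K.

Result:
K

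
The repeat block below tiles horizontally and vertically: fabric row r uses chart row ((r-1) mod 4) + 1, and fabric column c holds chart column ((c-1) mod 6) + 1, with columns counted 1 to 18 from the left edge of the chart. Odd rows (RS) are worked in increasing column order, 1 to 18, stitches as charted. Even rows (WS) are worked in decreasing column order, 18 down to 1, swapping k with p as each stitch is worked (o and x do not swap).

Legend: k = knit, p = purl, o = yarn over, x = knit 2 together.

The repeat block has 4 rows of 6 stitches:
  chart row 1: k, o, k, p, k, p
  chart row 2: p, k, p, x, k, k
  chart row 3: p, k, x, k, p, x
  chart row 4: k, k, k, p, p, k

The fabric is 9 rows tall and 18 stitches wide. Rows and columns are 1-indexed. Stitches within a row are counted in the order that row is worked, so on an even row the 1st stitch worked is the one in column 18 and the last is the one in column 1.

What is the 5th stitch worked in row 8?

Row 8: (8-1) mod 4 = 3, so use chart row 4. Even row -> WS.
Chart row 4 tiled across columns 1-18: k k k p p k k k k p p k k k k p p k
WS row: flip the tiled sequence (start at column 18) and apply k<->p; o and x stay.
Row 8 as worked: p k k p p p p k k p p p p k k p p p
Counting 5 along the worked row gives p.

== STITCH ==
p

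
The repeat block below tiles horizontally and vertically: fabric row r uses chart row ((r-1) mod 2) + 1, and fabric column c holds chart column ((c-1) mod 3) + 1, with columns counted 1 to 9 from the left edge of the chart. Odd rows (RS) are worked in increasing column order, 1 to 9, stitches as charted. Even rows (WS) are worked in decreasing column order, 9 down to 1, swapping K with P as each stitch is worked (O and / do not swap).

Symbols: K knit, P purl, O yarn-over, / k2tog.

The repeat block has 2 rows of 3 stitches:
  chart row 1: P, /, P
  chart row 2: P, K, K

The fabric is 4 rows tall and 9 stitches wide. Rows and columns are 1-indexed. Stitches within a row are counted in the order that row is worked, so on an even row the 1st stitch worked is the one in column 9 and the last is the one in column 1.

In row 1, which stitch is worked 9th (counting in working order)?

== STITCH ==
P

Derivation:
Row 1 uses chart row ((1-1) mod 2)+1 = 1. Row 1 is odd, so RS.
Chart row 1 tiled across columns 1-9: P / P P / P P / P
RS row: no reversal, no swap; stitch n worked = column n.
Stitch 9 in working order -> P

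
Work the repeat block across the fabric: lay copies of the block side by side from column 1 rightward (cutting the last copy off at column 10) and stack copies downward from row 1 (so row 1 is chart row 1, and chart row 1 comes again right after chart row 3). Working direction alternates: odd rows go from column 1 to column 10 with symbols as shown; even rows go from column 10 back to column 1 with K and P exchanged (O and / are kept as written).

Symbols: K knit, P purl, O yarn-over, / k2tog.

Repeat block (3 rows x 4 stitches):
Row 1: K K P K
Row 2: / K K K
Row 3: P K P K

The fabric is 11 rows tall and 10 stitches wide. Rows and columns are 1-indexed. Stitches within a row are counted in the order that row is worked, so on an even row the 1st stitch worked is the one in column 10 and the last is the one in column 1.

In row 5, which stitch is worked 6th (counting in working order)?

Row 5 uses chart row ((5-1) mod 3)+1 = 2. Row 5 is odd, so RS.
Chart row 2 tiled across columns 1-10: / K K K / K K K / K
RS: work column 1 to column 10, symbols as charted — the tiled row is the row as worked.
Stitch 6 in working order -> K

Result:
K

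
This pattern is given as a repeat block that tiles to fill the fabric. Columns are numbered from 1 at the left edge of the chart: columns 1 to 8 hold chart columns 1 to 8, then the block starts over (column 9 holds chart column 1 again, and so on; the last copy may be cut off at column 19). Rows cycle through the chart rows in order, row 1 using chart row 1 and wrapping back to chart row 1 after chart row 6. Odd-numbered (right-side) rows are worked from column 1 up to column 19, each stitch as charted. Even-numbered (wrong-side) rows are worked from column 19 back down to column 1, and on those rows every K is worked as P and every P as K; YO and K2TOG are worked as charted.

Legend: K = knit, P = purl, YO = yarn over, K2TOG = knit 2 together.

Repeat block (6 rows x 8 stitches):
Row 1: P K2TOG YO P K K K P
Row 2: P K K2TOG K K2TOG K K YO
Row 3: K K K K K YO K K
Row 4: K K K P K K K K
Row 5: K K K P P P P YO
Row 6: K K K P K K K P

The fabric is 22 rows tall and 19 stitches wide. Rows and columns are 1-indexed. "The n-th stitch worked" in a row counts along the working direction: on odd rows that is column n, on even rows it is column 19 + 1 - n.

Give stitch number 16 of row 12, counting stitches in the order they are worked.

Row 12 uses chart row ((12-1) mod 6)+1 = 6. Row 12 is even, so WS.
Chart row 6 tiled across columns 1-19: K K K P K K K P K K K P K K K P K K K
WS row: flip the tiled sequence (start at column 19) and apply K<->P; YO and K2TOG stay.
Row 12 as worked: P P P K P P P K P P P K P P P K P P P
Counting 16 along the worked row gives K.

== STITCH ==
K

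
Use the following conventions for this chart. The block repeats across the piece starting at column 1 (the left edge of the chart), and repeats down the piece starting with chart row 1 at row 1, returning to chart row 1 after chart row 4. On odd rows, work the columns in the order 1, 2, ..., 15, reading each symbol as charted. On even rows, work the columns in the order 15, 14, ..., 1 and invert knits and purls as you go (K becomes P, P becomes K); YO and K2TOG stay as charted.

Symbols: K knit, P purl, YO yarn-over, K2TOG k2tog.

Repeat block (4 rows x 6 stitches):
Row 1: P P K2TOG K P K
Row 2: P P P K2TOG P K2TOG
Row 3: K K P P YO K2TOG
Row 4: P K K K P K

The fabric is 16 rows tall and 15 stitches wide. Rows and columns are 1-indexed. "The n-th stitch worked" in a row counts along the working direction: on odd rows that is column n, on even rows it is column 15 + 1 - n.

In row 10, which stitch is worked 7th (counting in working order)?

Result:
K

Derivation:
Row 10: (10-1) mod 4 = 1, so use chart row 2. Even row -> WS.
Chart row 2 tiled across columns 1-15: P P P K2TOG P K2TOG P P P K2TOG P K2TOG P P P
Wrong side: read the tiled row from column 15 down to 1 and exchange K with P (leave YO, K2TOG).
Row 10 as worked: K K K K2TOG K K2TOG K K K K2TOG K K2TOG K K K
The 7th stitch worked is K.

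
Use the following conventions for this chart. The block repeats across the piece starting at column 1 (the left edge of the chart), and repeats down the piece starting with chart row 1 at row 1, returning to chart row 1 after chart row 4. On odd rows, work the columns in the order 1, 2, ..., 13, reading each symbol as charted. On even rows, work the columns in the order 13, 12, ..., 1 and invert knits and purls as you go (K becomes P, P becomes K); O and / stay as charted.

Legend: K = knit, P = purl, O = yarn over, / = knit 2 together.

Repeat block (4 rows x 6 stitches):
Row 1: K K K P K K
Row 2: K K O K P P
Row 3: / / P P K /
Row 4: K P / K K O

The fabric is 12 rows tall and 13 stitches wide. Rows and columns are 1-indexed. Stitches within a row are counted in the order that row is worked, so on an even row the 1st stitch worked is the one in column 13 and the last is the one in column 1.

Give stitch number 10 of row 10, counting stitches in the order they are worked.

For row 10: chart row = ((10-1) mod 4) + 1 = 2; this is a WS (even) row.
Chart row 2 tiled across columns 1-13: K K O K P P K K O K P P K
Wrong side: read the tiled row from column 13 down to 1 and exchange K with P (leave O, /).
Row 10 as worked: P K K P O P P K K P O P P
Counting 10 along the worked row gives P.

== STITCH ==
P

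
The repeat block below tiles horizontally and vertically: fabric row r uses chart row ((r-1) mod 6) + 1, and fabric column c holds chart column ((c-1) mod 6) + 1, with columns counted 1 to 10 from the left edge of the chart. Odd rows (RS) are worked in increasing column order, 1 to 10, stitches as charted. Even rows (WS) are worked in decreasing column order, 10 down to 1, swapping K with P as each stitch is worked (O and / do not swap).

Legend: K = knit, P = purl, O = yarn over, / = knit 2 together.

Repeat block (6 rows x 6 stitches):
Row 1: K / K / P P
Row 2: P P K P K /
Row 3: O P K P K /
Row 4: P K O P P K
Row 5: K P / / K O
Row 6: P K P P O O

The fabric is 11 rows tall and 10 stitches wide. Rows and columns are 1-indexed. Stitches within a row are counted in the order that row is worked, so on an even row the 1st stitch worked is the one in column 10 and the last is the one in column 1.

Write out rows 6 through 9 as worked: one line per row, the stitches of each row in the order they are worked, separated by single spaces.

Row 6: chart row 6, WS - tiled (columns 1-10): P K P P O O P K P P; work from column 10 back to 1 with K<->P swapped.
Row 7: chart row 1, RS - tile across columns 1-10 and work as-is.
Row 8: chart row 2, WS - tiled (columns 1-10): P P K P K / P P K P; work from column 10 back to 1 with K<->P swapped.
Row 9: chart row 3, RS - tile across columns 1-10 and work as-is.

Rows as worked:
K K P K O O K K P K
K / K / P P K / K /
K P K K / P K P K K
O P K P K / O P K P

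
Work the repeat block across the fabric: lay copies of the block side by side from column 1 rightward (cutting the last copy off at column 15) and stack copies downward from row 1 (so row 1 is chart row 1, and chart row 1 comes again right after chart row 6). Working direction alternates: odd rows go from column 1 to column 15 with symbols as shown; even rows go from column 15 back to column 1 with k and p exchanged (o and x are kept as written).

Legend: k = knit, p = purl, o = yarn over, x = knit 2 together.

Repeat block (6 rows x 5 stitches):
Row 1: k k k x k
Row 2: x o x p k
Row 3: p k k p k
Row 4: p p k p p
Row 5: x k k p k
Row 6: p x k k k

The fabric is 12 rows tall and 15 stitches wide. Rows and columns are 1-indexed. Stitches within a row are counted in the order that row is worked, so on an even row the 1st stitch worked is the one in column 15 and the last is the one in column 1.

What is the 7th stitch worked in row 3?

== STITCH ==
k

Derivation:
Row 3 uses chart row ((3-1) mod 6)+1 = 3. Row 3 is odd, so RS.
Chart row 3 tiled across columns 1-15: p k k p k p k k p k p k k p k
RS row: no reversal, no swap; stitch n worked = column n.
The 7th stitch worked is k.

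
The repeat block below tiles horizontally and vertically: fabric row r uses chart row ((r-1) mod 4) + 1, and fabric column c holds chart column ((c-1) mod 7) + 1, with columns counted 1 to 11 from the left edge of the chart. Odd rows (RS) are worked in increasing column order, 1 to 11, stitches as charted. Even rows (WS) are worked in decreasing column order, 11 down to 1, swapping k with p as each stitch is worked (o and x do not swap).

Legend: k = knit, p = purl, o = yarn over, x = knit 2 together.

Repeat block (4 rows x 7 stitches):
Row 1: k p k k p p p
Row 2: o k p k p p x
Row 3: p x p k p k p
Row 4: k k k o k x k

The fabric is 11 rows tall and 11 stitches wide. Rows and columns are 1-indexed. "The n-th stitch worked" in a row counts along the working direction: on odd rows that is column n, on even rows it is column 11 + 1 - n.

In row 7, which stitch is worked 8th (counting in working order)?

Result:
p

Derivation:
Row 7: (7-1) mod 4 = 2, so use chart row 3. Odd row -> RS.
Chart row 3 tiled across columns 1-11: p x p k p k p p x p k
RS row: no reversal, no swap; stitch n worked = column n.
Stitch 8 in working order -> p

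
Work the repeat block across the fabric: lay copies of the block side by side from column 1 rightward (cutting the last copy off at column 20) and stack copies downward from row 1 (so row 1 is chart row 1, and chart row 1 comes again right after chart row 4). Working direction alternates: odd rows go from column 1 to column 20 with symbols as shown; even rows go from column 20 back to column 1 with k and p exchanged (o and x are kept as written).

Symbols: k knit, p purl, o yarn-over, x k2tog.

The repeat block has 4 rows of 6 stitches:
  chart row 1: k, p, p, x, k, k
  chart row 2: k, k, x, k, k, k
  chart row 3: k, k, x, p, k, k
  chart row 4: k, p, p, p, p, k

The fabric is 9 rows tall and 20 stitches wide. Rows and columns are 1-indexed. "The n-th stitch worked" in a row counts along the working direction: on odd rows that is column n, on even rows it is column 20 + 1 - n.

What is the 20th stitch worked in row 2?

Row 2: (2-1) mod 4 = 1, so use chart row 2. Even row -> WS.
Chart row 2 tiled across columns 1-20: k k x k k k k k x k k k k k x k k k k k
WS: work from column 20 back to column 1 (reverse the tiled row), swapping k<->p (o and x unchanged).
Row 2 as worked: p p p p p x p p p p p x p p p p p x p p
Stitch 20 in working order -> p

Result:
p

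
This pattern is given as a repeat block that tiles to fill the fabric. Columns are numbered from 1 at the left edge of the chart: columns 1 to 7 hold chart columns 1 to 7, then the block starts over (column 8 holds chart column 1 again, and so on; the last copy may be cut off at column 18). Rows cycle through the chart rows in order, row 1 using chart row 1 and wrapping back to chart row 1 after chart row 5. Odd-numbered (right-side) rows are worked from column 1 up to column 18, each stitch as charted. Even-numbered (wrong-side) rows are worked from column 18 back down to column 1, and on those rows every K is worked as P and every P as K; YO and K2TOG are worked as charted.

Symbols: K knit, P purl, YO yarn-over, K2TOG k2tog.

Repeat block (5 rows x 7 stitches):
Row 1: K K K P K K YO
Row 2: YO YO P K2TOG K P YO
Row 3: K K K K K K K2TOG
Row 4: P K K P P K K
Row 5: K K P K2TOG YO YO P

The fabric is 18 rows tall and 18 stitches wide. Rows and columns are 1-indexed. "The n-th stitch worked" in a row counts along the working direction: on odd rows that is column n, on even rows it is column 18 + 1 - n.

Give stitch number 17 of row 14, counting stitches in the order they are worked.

== STITCH ==
P

Derivation:
Row 14 uses chart row ((14-1) mod 5)+1 = 4. Row 14 is even, so WS.
Chart row 4 tiled across columns 1-18: P K K P P K K P K K P P K K P K K P
WS row: flip the tiled sequence (start at column 18) and apply K<->P; YO and K2TOG stay.
Row 14 as worked: K P P K P P K K P P K P P K K P P K
The 17th stitch worked is P.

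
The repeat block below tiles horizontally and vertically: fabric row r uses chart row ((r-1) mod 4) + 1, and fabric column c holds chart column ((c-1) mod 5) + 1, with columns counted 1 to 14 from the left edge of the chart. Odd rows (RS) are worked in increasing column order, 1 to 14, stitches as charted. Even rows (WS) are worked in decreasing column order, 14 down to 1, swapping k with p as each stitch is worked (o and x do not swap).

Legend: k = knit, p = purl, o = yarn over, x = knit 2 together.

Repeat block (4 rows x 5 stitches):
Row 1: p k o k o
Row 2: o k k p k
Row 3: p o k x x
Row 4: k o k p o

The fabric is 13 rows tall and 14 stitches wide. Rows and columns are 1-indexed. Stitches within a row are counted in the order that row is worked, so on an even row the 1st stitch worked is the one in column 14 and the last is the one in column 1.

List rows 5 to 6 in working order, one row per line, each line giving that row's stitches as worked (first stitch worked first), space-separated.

Result:
p k o k o p k o k o p k o k
k p p o p k p p o p k p p o

Derivation:
Row 5: chart row 1, RS - tile across columns 1-14 and work as-is.
Row 6: chart row 2, WS - tiled (columns 1-14): o k k p k o k k p k o k k p; work from column 14 back to 1 with k<->p swapped.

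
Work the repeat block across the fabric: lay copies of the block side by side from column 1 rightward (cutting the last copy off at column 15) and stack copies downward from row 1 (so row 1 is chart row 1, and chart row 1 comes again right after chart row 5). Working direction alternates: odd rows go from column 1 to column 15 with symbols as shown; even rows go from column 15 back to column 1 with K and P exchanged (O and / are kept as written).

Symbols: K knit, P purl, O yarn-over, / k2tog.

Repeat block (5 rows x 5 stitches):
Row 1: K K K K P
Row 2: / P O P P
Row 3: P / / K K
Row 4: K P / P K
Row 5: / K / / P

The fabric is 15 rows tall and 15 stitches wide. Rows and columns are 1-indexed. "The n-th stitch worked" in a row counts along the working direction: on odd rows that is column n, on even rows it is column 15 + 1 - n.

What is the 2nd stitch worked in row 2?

== STITCH ==
K

Derivation:
For row 2: chart row = ((2-1) mod 5) + 1 = 2; this is a WS (even) row.
Chart row 2 tiled across columns 1-15: / P O P P / P O P P / P O P P
WS row: flip the tiled sequence (start at column 15) and apply K<->P; O and / stay.
Row 2 as worked: K K O K / K K O K / K K O K /
The 2nd stitch worked is K.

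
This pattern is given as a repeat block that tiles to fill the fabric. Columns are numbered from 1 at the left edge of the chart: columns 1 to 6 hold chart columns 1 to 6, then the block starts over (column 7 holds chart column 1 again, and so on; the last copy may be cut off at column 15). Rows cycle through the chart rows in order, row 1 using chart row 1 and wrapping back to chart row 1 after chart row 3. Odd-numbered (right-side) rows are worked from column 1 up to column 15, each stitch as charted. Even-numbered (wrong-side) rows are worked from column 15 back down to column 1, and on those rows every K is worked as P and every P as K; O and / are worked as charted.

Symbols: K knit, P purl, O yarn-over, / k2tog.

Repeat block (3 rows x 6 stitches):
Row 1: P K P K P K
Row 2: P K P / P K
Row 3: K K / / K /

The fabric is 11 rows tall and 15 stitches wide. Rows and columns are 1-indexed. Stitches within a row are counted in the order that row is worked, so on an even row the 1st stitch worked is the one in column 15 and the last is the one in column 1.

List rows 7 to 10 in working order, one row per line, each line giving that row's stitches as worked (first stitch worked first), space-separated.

Row 7: chart row 1, RS - tile across columns 1-15 and work as-is.
Row 8: chart row 2, WS - tiled (columns 1-15): P K P / P K P K P / P K P K P; work from column 15 back to 1 with K<->P swapped.
Row 9: chart row 3, RS - tile across columns 1-15 and work as-is.
Row 10: chart row 1, WS - tiled (columns 1-15): P K P K P K P K P K P K P K P; work from column 15 back to 1 with K<->P swapped.

Result:
P K P K P K P K P K P K P K P
K P K P K / K P K P K / K P K
K K / / K / K K / / K / K K /
K P K P K P K P K P K P K P K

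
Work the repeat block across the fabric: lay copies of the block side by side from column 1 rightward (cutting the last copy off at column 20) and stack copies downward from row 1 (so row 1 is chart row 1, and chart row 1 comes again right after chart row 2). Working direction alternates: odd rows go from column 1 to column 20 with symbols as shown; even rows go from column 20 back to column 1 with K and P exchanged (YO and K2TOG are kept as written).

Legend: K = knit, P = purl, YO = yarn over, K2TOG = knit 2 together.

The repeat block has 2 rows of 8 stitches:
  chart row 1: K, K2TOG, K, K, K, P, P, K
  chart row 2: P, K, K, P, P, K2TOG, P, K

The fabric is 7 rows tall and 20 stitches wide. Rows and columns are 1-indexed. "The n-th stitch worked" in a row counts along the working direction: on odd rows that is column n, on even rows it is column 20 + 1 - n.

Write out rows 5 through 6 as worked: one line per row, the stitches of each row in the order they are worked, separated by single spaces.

Result:
K K2TOG K K K P P K K K2TOG K K K P P K K K2TOG K K
K P P K P K K2TOG K K P P K P K K2TOG K K P P K

Derivation:
Row 5: chart row 1, RS - tile across columns 1-20 and work as-is.
Row 6: chart row 2, WS - tiled (columns 1-20): P K K P P K2TOG P K P K K P P K2TOG P K P K K P; work from column 20 back to 1 with K<->P swapped.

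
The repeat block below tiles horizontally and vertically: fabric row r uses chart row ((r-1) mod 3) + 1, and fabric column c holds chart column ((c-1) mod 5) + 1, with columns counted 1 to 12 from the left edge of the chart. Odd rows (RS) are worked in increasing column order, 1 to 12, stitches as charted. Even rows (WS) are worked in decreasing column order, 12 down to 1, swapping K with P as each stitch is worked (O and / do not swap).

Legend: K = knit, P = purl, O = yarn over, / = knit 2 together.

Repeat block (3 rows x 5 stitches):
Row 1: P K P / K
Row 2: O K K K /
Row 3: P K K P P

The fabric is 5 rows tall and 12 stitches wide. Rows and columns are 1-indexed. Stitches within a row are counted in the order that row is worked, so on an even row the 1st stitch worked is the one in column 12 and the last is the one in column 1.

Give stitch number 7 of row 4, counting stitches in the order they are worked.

For row 4: chart row = ((4-1) mod 3) + 1 = 1; this is a WS (even) row.
Chart row 1 tiled across columns 1-12: P K P / K P K P / K P K
WS: work from column 12 back to column 1 (reverse the tiled row), swapping K<->P (O and / unchanged).
Row 4 as worked: P K P / K P K P / K P K
The 7th stitch worked is K.

Stitch:
K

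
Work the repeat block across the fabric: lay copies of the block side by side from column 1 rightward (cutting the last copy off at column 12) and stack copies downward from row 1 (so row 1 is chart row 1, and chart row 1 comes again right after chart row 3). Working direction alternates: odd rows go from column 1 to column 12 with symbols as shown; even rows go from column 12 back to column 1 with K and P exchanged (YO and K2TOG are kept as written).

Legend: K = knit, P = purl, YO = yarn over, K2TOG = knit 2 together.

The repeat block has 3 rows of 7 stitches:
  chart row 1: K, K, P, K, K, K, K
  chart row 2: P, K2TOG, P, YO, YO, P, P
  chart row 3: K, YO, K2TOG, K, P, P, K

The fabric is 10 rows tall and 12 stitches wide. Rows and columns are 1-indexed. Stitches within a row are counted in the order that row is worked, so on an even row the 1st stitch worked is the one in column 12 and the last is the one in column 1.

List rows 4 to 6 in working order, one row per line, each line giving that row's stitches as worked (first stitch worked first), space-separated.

Row 4: chart row 1, WS - tiled (columns 1-12): K K P K K K K K K P K K; work from column 12 back to 1 with K<->P swapped.
Row 5: chart row 2, RS - tile across columns 1-12 and work as-is.
Row 6: chart row 3, WS - tiled (columns 1-12): K YO K2TOG K P P K K YO K2TOG K P; work from column 12 back to 1 with K<->P swapped.

Result:
P P K P P P P P P K P P
P K2TOG P YO YO P P P K2TOG P YO YO
K P K2TOG YO P P K K P K2TOG YO P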